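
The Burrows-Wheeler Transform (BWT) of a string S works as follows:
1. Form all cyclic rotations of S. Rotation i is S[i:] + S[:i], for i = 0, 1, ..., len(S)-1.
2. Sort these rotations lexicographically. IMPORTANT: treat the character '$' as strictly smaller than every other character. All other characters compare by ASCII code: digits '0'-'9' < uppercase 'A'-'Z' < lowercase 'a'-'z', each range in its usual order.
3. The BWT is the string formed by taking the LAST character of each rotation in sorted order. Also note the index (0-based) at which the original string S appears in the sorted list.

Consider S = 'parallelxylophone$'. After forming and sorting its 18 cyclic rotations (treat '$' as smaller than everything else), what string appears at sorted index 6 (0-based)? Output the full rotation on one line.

Answer: lelxylophone$paral

Derivation:
All 18 rotations (rotation i = S[i:]+S[:i]):
  rot[0] = parallelxylophone$
  rot[1] = arallelxylophone$p
  rot[2] = rallelxylophone$pa
  rot[3] = allelxylophone$par
  rot[4] = llelxylophone$para
  rot[5] = lelxylophone$paral
  rot[6] = elxylophone$parall
  rot[7] = lxylophone$paralle
  rot[8] = xylophone$parallel
  rot[9] = ylophone$parallelx
  rot[10] = lophone$parallelxy
  rot[11] = ophone$parallelxyl
  rot[12] = phone$parallelxylo
  rot[13] = hone$parallelxylop
  rot[14] = one$parallelxyloph
  rot[15] = ne$parallelxylopho
  rot[16] = e$parallelxylophon
  rot[17] = $parallelxylophone
Sorted (with $ < everything):
  sorted[0] = $parallelxylophone
  sorted[1] = allelxylophone$par
  sorted[2] = arallelxylophone$p
  sorted[3] = e$parallelxylophon
  sorted[4] = elxylophone$parall
  sorted[5] = hone$parallelxylop
  sorted[6] = lelxylophone$paral
  sorted[7] = llelxylophone$para
  sorted[8] = lophone$parallelxy
  sorted[9] = lxylophone$paralle
  sorted[10] = ne$parallelxylopho
  sorted[11] = one$parallelxyloph
  sorted[12] = ophone$parallelxyl
  sorted[13] = parallelxylophone$
  sorted[14] = phone$parallelxylo
  sorted[15] = rallelxylophone$pa
  sorted[16] = xylophone$parallel
  sorted[17] = ylophone$parallelx
sorted[6] = lelxylophone$paral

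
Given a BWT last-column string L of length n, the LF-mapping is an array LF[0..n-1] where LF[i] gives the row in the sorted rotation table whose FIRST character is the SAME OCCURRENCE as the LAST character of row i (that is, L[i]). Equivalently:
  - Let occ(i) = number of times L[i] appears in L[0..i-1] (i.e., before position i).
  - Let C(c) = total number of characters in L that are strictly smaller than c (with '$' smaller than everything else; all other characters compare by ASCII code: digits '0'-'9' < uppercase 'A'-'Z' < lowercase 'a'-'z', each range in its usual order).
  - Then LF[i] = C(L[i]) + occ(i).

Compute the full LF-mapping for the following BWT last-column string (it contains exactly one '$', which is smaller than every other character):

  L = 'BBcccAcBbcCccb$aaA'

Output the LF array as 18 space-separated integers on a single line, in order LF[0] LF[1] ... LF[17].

Char counts: '$':1, 'A':2, 'B':3, 'C':1, 'a':2, 'b':2, 'c':7
C (first-col start): C('$')=0, C('A')=1, C('B')=3, C('C')=6, C('a')=7, C('b')=9, C('c')=11
L[0]='B': occ=0, LF[0]=C('B')+0=3+0=3
L[1]='B': occ=1, LF[1]=C('B')+1=3+1=4
L[2]='c': occ=0, LF[2]=C('c')+0=11+0=11
L[3]='c': occ=1, LF[3]=C('c')+1=11+1=12
L[4]='c': occ=2, LF[4]=C('c')+2=11+2=13
L[5]='A': occ=0, LF[5]=C('A')+0=1+0=1
L[6]='c': occ=3, LF[6]=C('c')+3=11+3=14
L[7]='B': occ=2, LF[7]=C('B')+2=3+2=5
L[8]='b': occ=0, LF[8]=C('b')+0=9+0=9
L[9]='c': occ=4, LF[9]=C('c')+4=11+4=15
L[10]='C': occ=0, LF[10]=C('C')+0=6+0=6
L[11]='c': occ=5, LF[11]=C('c')+5=11+5=16
L[12]='c': occ=6, LF[12]=C('c')+6=11+6=17
L[13]='b': occ=1, LF[13]=C('b')+1=9+1=10
L[14]='$': occ=0, LF[14]=C('$')+0=0+0=0
L[15]='a': occ=0, LF[15]=C('a')+0=7+0=7
L[16]='a': occ=1, LF[16]=C('a')+1=7+1=8
L[17]='A': occ=1, LF[17]=C('A')+1=1+1=2

Answer: 3 4 11 12 13 1 14 5 9 15 6 16 17 10 0 7 8 2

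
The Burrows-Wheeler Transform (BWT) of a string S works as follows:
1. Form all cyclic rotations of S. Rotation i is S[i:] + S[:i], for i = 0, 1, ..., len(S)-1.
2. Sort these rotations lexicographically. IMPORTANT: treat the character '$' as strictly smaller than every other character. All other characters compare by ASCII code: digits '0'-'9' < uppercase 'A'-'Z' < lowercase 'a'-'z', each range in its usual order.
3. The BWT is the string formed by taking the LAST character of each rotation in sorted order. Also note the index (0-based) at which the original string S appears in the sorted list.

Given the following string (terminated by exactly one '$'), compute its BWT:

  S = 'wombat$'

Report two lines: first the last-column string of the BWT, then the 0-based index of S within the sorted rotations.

Answer: tbmowa$
6

Derivation:
All 7 rotations (rotation i = S[i:]+S[:i]):
  rot[0] = wombat$
  rot[1] = ombat$w
  rot[2] = mbat$wo
  rot[3] = bat$wom
  rot[4] = at$womb
  rot[5] = t$womba
  rot[6] = $wombat
Sorted (with $ < everything):
  sorted[0] = $wombat  (last char: 't')
  sorted[1] = at$womb  (last char: 'b')
  sorted[2] = bat$wom  (last char: 'm')
  sorted[3] = mbat$wo  (last char: 'o')
  sorted[4] = ombat$w  (last char: 'w')
  sorted[5] = t$womba  (last char: 'a')
  sorted[6] = wombat$  (last char: '$')
Last column: tbmowa$
Original string S is at sorted index 6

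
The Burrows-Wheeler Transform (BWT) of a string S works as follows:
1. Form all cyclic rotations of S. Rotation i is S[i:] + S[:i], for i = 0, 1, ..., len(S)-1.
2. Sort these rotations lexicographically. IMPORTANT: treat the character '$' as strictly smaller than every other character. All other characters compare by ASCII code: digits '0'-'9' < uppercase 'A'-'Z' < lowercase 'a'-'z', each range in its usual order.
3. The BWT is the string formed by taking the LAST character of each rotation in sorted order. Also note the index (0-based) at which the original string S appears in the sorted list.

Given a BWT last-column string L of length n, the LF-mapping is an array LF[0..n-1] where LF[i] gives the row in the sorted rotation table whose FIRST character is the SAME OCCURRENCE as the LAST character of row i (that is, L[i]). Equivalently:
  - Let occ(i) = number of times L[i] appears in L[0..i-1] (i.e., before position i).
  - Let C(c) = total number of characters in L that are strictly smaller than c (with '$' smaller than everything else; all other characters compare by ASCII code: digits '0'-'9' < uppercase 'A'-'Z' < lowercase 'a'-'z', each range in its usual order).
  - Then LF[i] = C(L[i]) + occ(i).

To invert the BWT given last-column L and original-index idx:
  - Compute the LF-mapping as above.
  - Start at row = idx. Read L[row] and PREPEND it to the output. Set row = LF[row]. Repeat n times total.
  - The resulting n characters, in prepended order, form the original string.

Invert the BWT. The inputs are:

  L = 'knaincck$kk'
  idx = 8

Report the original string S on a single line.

LF mapping: 5 9 1 4 10 2 3 6 0 7 8
Walk LF starting at row 8, prepending L[row]:
  step 1: row=8, L[8]='$', prepend. Next row=LF[8]=0
  step 2: row=0, L[0]='k', prepend. Next row=LF[0]=5
  step 3: row=5, L[5]='c', prepend. Next row=LF[5]=2
  step 4: row=2, L[2]='a', prepend. Next row=LF[2]=1
  step 5: row=1, L[1]='n', prepend. Next row=LF[1]=9
  step 6: row=9, L[9]='k', prepend. Next row=LF[9]=7
  step 7: row=7, L[7]='k', prepend. Next row=LF[7]=6
  step 8: row=6, L[6]='c', prepend. Next row=LF[6]=3
  step 9: row=3, L[3]='i', prepend. Next row=LF[3]=4
  step 10: row=4, L[4]='n', prepend. Next row=LF[4]=10
  step 11: row=10, L[10]='k', prepend. Next row=LF[10]=8
Reversed output: knickknack$

Answer: knickknack$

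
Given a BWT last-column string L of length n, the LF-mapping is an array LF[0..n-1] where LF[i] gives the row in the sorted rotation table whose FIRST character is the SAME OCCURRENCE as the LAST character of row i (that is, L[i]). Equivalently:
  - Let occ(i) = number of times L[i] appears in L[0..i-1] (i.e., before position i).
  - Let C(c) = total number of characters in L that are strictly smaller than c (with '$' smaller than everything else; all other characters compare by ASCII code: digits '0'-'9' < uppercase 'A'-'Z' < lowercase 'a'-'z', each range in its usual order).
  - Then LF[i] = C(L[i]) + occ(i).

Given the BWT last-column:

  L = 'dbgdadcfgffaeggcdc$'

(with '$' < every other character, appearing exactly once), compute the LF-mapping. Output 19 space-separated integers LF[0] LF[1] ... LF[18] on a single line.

Answer: 7 3 15 8 1 9 4 12 16 13 14 2 11 17 18 5 10 6 0

Derivation:
Char counts: '$':1, 'a':2, 'b':1, 'c':3, 'd':4, 'e':1, 'f':3, 'g':4
C (first-col start): C('$')=0, C('a')=1, C('b')=3, C('c')=4, C('d')=7, C('e')=11, C('f')=12, C('g')=15
L[0]='d': occ=0, LF[0]=C('d')+0=7+0=7
L[1]='b': occ=0, LF[1]=C('b')+0=3+0=3
L[2]='g': occ=0, LF[2]=C('g')+0=15+0=15
L[3]='d': occ=1, LF[3]=C('d')+1=7+1=8
L[4]='a': occ=0, LF[4]=C('a')+0=1+0=1
L[5]='d': occ=2, LF[5]=C('d')+2=7+2=9
L[6]='c': occ=0, LF[6]=C('c')+0=4+0=4
L[7]='f': occ=0, LF[7]=C('f')+0=12+0=12
L[8]='g': occ=1, LF[8]=C('g')+1=15+1=16
L[9]='f': occ=1, LF[9]=C('f')+1=12+1=13
L[10]='f': occ=2, LF[10]=C('f')+2=12+2=14
L[11]='a': occ=1, LF[11]=C('a')+1=1+1=2
L[12]='e': occ=0, LF[12]=C('e')+0=11+0=11
L[13]='g': occ=2, LF[13]=C('g')+2=15+2=17
L[14]='g': occ=3, LF[14]=C('g')+3=15+3=18
L[15]='c': occ=1, LF[15]=C('c')+1=4+1=5
L[16]='d': occ=3, LF[16]=C('d')+3=7+3=10
L[17]='c': occ=2, LF[17]=C('c')+2=4+2=6
L[18]='$': occ=0, LF[18]=C('$')+0=0+0=0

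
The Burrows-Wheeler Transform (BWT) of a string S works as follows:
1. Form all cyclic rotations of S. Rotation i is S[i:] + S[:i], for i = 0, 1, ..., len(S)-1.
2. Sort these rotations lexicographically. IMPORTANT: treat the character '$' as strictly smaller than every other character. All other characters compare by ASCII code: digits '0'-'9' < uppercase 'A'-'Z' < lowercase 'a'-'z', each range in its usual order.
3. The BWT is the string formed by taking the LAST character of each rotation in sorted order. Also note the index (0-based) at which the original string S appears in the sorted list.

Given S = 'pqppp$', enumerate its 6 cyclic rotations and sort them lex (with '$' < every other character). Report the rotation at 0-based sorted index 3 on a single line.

All 6 rotations (rotation i = S[i:]+S[:i]):
  rot[0] = pqppp$
  rot[1] = qppp$p
  rot[2] = ppp$pq
  rot[3] = pp$pqp
  rot[4] = p$pqpp
  rot[5] = $pqppp
Sorted (with $ < everything):
  sorted[0] = $pqppp
  sorted[1] = p$pqpp
  sorted[2] = pp$pqp
  sorted[3] = ppp$pq
  sorted[4] = pqppp$
  sorted[5] = qppp$p
sorted[3] = ppp$pq

Answer: ppp$pq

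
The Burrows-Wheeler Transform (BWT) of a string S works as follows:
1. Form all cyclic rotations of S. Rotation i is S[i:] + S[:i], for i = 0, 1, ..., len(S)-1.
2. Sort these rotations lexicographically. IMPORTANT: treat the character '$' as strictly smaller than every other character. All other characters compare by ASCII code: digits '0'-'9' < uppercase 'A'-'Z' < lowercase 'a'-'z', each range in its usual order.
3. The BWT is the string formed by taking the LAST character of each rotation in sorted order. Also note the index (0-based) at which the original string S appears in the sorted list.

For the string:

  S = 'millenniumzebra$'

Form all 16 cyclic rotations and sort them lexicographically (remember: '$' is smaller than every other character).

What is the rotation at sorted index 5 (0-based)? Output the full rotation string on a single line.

Answer: illenniumzebra$m

Derivation:
All 16 rotations (rotation i = S[i:]+S[:i]):
  rot[0] = millenniumzebra$
  rot[1] = illenniumzebra$m
  rot[2] = llenniumzebra$mi
  rot[3] = lenniumzebra$mil
  rot[4] = enniumzebra$mill
  rot[5] = nniumzebra$mille
  rot[6] = niumzebra$millen
  rot[7] = iumzebra$millenn
  rot[8] = umzebra$millenni
  rot[9] = mzebra$millenniu
  rot[10] = zebra$millennium
  rot[11] = ebra$millenniumz
  rot[12] = bra$millenniumze
  rot[13] = ra$millenniumzeb
  rot[14] = a$millenniumzebr
  rot[15] = $millenniumzebra
Sorted (with $ < everything):
  sorted[0] = $millenniumzebra
  sorted[1] = a$millenniumzebr
  sorted[2] = bra$millenniumze
  sorted[3] = ebra$millenniumz
  sorted[4] = enniumzebra$mill
  sorted[5] = illenniumzebra$m
  sorted[6] = iumzebra$millenn
  sorted[7] = lenniumzebra$mil
  sorted[8] = llenniumzebra$mi
  sorted[9] = millenniumzebra$
  sorted[10] = mzebra$millenniu
  sorted[11] = niumzebra$millen
  sorted[12] = nniumzebra$mille
  sorted[13] = ra$millenniumzeb
  sorted[14] = umzebra$millenni
  sorted[15] = zebra$millennium
sorted[5] = illenniumzebra$m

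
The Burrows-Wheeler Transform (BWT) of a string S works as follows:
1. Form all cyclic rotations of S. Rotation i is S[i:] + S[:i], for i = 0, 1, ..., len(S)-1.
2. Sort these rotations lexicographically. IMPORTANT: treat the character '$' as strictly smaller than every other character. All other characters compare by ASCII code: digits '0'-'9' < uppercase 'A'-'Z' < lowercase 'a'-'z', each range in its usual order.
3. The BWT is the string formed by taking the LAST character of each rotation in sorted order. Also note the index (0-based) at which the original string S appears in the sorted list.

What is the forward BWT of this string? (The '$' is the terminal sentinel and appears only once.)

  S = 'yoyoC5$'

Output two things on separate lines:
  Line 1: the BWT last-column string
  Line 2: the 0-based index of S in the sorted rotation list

All 7 rotations (rotation i = S[i:]+S[:i]):
  rot[0] = yoyoC5$
  rot[1] = oyoC5$y
  rot[2] = yoC5$yo
  rot[3] = oC5$yoy
  rot[4] = C5$yoyo
  rot[5] = 5$yoyoC
  rot[6] = $yoyoC5
Sorted (with $ < everything):
  sorted[0] = $yoyoC5  (last char: '5')
  sorted[1] = 5$yoyoC  (last char: 'C')
  sorted[2] = C5$yoyo  (last char: 'o')
  sorted[3] = oC5$yoy  (last char: 'y')
  sorted[4] = oyoC5$y  (last char: 'y')
  sorted[5] = yoC5$yo  (last char: 'o')
  sorted[6] = yoyoC5$  (last char: '$')
Last column: 5Coyyo$
Original string S is at sorted index 6

Answer: 5Coyyo$
6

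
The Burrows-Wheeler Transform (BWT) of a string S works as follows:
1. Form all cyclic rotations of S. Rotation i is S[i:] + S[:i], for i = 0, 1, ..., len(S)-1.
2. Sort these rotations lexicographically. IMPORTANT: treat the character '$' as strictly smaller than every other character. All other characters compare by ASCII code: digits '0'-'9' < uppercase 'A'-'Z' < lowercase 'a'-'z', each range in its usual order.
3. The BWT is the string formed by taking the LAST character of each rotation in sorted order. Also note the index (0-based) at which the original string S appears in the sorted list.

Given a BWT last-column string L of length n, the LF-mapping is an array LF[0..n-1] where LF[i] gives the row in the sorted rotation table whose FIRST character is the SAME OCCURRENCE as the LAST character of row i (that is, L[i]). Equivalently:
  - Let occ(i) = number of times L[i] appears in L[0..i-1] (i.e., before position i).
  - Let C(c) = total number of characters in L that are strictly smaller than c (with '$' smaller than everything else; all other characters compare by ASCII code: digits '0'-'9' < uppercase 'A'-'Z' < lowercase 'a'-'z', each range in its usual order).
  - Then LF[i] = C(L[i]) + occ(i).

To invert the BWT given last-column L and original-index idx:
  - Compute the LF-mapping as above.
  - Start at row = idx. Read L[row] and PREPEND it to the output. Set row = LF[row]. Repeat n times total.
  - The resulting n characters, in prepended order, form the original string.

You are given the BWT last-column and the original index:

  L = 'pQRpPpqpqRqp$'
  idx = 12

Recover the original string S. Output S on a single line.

LF mapping: 5 2 3 6 1 7 10 8 11 4 12 9 0
Walk LF starting at row 12, prepending L[row]:
  step 1: row=12, L[12]='$', prepend. Next row=LF[12]=0
  step 2: row=0, L[0]='p', prepend. Next row=LF[0]=5
  step 3: row=5, L[5]='p', prepend. Next row=LF[5]=7
  step 4: row=7, L[7]='p', prepend. Next row=LF[7]=8
  step 5: row=8, L[8]='q', prepend. Next row=LF[8]=11
  step 6: row=11, L[11]='p', prepend. Next row=LF[11]=9
  step 7: row=9, L[9]='R', prepend. Next row=LF[9]=4
  step 8: row=4, L[4]='P', prepend. Next row=LF[4]=1
  step 9: row=1, L[1]='Q', prepend. Next row=LF[1]=2
  step 10: row=2, L[2]='R', prepend. Next row=LF[2]=3
  step 11: row=3, L[3]='p', prepend. Next row=LF[3]=6
  step 12: row=6, L[6]='q', prepend. Next row=LF[6]=10
  step 13: row=10, L[10]='q', prepend. Next row=LF[10]=12
Reversed output: qqpRQPRpqppp$

Answer: qqpRQPRpqppp$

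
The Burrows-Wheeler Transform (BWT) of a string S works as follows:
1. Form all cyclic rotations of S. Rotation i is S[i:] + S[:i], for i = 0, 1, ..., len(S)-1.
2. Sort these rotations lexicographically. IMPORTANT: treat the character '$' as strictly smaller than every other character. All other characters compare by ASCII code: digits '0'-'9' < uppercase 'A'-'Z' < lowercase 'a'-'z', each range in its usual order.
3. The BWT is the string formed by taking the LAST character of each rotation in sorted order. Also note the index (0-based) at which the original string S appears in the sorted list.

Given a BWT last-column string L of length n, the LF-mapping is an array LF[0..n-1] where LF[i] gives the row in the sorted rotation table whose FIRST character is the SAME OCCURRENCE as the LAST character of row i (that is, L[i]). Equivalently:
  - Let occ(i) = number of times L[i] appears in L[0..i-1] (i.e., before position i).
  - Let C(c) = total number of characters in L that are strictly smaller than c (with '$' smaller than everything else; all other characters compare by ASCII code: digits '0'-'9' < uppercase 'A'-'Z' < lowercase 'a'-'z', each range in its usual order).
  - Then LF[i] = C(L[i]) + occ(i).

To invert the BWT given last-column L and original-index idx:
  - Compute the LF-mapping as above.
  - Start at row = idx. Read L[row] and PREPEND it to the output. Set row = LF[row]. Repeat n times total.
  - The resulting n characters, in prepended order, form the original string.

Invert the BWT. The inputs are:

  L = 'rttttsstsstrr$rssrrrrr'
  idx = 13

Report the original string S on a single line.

Answer: srtsrtrsrtrsrtrtrsstr$

Derivation:
LF mapping: 1 16 17 18 19 10 11 20 12 13 21 2 3 0 4 14 15 5 6 7 8 9
Walk LF starting at row 13, prepending L[row]:
  step 1: row=13, L[13]='$', prepend. Next row=LF[13]=0
  step 2: row=0, L[0]='r', prepend. Next row=LF[0]=1
  step 3: row=1, L[1]='t', prepend. Next row=LF[1]=16
  step 4: row=16, L[16]='s', prepend. Next row=LF[16]=15
  step 5: row=15, L[15]='s', prepend. Next row=LF[15]=14
  step 6: row=14, L[14]='r', prepend. Next row=LF[14]=4
  step 7: row=4, L[4]='t', prepend. Next row=LF[4]=19
  step 8: row=19, L[19]='r', prepend. Next row=LF[19]=7
  step 9: row=7, L[7]='t', prepend. Next row=LF[7]=20
  step 10: row=20, L[20]='r', prepend. Next row=LF[20]=8
  step 11: row=8, L[8]='s', prepend. Next row=LF[8]=12
  step 12: row=12, L[12]='r', prepend. Next row=LF[12]=3
  step 13: row=3, L[3]='t', prepend. Next row=LF[3]=18
  step 14: row=18, L[18]='r', prepend. Next row=LF[18]=6
  step 15: row=6, L[6]='s', prepend. Next row=LF[6]=11
  step 16: row=11, L[11]='r', prepend. Next row=LF[11]=2
  step 17: row=2, L[2]='t', prepend. Next row=LF[2]=17
  step 18: row=17, L[17]='r', prepend. Next row=LF[17]=5
  step 19: row=5, L[5]='s', prepend. Next row=LF[5]=10
  step 20: row=10, L[10]='t', prepend. Next row=LF[10]=21
  step 21: row=21, L[21]='r', prepend. Next row=LF[21]=9
  step 22: row=9, L[9]='s', prepend. Next row=LF[9]=13
Reversed output: srtsrtrsrtrsrtrtrsstr$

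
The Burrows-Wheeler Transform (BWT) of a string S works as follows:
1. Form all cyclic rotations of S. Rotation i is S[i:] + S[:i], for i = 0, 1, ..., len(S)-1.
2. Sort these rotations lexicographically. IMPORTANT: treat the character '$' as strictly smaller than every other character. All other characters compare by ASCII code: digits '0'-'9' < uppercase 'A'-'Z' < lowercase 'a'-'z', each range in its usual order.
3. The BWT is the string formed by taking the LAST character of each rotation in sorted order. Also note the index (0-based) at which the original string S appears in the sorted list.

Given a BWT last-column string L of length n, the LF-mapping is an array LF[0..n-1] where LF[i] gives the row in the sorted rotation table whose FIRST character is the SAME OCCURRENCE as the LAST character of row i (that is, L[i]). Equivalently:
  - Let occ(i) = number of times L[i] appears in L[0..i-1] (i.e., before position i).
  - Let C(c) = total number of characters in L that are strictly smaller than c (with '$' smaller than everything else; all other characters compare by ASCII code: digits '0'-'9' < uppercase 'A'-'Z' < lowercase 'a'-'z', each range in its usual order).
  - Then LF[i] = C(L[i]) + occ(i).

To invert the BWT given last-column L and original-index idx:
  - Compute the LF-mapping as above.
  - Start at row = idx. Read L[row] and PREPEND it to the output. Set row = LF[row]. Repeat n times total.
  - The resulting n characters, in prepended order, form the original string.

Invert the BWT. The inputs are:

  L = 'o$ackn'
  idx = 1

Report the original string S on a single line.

Answer: ackno$

Derivation:
LF mapping: 5 0 1 2 3 4
Walk LF starting at row 1, prepending L[row]:
  step 1: row=1, L[1]='$', prepend. Next row=LF[1]=0
  step 2: row=0, L[0]='o', prepend. Next row=LF[0]=5
  step 3: row=5, L[5]='n', prepend. Next row=LF[5]=4
  step 4: row=4, L[4]='k', prepend. Next row=LF[4]=3
  step 5: row=3, L[3]='c', prepend. Next row=LF[3]=2
  step 6: row=2, L[2]='a', prepend. Next row=LF[2]=1
Reversed output: ackno$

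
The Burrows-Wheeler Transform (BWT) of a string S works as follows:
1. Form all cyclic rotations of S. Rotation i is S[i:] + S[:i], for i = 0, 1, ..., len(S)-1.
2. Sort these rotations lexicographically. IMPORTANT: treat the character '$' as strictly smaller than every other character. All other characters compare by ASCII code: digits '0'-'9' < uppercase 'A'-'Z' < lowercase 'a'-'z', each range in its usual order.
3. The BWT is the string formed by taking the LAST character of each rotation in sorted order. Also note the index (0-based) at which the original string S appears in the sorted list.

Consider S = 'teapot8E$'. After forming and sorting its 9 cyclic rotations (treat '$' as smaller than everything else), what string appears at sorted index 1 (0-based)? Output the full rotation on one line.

Answer: 8E$teapot

Derivation:
All 9 rotations (rotation i = S[i:]+S[:i]):
  rot[0] = teapot8E$
  rot[1] = eapot8E$t
  rot[2] = apot8E$te
  rot[3] = pot8E$tea
  rot[4] = ot8E$teap
  rot[5] = t8E$teapo
  rot[6] = 8E$teapot
  rot[7] = E$teapot8
  rot[8] = $teapot8E
Sorted (with $ < everything):
  sorted[0] = $teapot8E
  sorted[1] = 8E$teapot
  sorted[2] = E$teapot8
  sorted[3] = apot8E$te
  sorted[4] = eapot8E$t
  sorted[5] = ot8E$teap
  sorted[6] = pot8E$tea
  sorted[7] = t8E$teapo
  sorted[8] = teapot8E$
sorted[1] = 8E$teapot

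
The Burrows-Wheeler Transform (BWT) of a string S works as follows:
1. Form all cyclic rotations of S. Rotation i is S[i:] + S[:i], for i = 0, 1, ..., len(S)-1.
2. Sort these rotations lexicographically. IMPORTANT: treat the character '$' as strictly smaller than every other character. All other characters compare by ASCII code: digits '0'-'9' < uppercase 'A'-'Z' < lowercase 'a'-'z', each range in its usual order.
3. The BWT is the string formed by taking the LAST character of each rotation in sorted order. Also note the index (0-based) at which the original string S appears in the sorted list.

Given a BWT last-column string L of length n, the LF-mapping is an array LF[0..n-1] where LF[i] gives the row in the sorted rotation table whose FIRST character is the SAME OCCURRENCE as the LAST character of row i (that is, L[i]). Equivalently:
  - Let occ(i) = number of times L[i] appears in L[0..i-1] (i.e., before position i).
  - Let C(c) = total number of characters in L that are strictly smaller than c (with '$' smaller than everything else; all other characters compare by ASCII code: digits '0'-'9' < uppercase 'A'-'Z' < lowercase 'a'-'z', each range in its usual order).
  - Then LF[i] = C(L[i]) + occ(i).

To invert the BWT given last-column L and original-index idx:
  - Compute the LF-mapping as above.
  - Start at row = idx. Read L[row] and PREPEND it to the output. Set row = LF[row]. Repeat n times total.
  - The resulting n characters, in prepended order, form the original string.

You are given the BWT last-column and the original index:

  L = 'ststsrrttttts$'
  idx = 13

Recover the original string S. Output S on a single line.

LF mapping: 3 7 4 8 5 1 2 9 10 11 12 13 6 0
Walk LF starting at row 13, prepending L[row]:
  step 1: row=13, L[13]='$', prepend. Next row=LF[13]=0
  step 2: row=0, L[0]='s', prepend. Next row=LF[0]=3
  step 3: row=3, L[3]='t', prepend. Next row=LF[3]=8
  step 4: row=8, L[8]='t', prepend. Next row=LF[8]=10
  step 5: row=10, L[10]='t', prepend. Next row=LF[10]=12
  step 6: row=12, L[12]='s', prepend. Next row=LF[12]=6
  step 7: row=6, L[6]='r', prepend. Next row=LF[6]=2
  step 8: row=2, L[2]='s', prepend. Next row=LF[2]=4
  step 9: row=4, L[4]='s', prepend. Next row=LF[4]=5
  step 10: row=5, L[5]='r', prepend. Next row=LF[5]=1
  step 11: row=1, L[1]='t', prepend. Next row=LF[1]=7
  step 12: row=7, L[7]='t', prepend. Next row=LF[7]=9
  step 13: row=9, L[9]='t', prepend. Next row=LF[9]=11
  step 14: row=11, L[11]='t', prepend. Next row=LF[11]=13
Reversed output: ttttrssrsttts$

Answer: ttttrssrsttts$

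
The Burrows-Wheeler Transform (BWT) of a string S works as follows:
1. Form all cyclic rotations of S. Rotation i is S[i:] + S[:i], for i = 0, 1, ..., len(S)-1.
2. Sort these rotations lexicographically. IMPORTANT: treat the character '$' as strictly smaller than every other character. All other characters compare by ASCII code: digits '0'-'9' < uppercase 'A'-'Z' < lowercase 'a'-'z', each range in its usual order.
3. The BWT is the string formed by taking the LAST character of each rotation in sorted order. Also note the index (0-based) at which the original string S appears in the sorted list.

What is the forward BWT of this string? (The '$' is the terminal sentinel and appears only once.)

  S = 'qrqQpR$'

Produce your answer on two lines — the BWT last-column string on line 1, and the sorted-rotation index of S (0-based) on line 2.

Answer: RqpQr$q
5

Derivation:
All 7 rotations (rotation i = S[i:]+S[:i]):
  rot[0] = qrqQpR$
  rot[1] = rqQpR$q
  rot[2] = qQpR$qr
  rot[3] = QpR$qrq
  rot[4] = pR$qrqQ
  rot[5] = R$qrqQp
  rot[6] = $qrqQpR
Sorted (with $ < everything):
  sorted[0] = $qrqQpR  (last char: 'R')
  sorted[1] = QpR$qrq  (last char: 'q')
  sorted[2] = R$qrqQp  (last char: 'p')
  sorted[3] = pR$qrqQ  (last char: 'Q')
  sorted[4] = qQpR$qr  (last char: 'r')
  sorted[5] = qrqQpR$  (last char: '$')
  sorted[6] = rqQpR$q  (last char: 'q')
Last column: RqpQr$q
Original string S is at sorted index 5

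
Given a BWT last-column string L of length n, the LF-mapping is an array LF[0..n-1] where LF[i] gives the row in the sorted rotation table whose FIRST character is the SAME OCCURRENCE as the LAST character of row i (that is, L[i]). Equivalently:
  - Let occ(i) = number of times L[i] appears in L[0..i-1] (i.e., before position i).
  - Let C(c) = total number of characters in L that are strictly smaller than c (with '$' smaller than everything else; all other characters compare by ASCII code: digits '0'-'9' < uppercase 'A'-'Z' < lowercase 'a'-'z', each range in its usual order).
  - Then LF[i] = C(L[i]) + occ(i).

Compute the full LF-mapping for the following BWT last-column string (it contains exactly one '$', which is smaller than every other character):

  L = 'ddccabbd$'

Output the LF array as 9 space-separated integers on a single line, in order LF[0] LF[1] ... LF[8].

Char counts: '$':1, 'a':1, 'b':2, 'c':2, 'd':3
C (first-col start): C('$')=0, C('a')=1, C('b')=2, C('c')=4, C('d')=6
L[0]='d': occ=0, LF[0]=C('d')+0=6+0=6
L[1]='d': occ=1, LF[1]=C('d')+1=6+1=7
L[2]='c': occ=0, LF[2]=C('c')+0=4+0=4
L[3]='c': occ=1, LF[3]=C('c')+1=4+1=5
L[4]='a': occ=0, LF[4]=C('a')+0=1+0=1
L[5]='b': occ=0, LF[5]=C('b')+0=2+0=2
L[6]='b': occ=1, LF[6]=C('b')+1=2+1=3
L[7]='d': occ=2, LF[7]=C('d')+2=6+2=8
L[8]='$': occ=0, LF[8]=C('$')+0=0+0=0

Answer: 6 7 4 5 1 2 3 8 0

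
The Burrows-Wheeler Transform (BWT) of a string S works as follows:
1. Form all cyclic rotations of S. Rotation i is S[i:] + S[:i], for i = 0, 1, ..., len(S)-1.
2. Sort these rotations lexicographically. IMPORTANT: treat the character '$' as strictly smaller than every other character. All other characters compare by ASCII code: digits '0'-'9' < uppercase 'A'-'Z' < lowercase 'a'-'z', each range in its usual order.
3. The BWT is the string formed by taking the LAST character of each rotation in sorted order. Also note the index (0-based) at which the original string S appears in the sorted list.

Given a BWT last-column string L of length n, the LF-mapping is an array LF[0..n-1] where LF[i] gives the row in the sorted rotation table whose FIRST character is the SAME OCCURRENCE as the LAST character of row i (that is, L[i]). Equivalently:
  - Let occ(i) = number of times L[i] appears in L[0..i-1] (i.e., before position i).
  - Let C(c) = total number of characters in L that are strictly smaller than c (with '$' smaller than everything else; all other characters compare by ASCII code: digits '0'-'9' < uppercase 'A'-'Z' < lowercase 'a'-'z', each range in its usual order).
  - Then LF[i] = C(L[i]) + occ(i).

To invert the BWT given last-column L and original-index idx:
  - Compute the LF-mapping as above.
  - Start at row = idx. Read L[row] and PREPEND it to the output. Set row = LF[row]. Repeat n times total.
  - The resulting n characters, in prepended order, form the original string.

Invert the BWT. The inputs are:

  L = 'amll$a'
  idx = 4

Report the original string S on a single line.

Answer: llama$

Derivation:
LF mapping: 1 5 3 4 0 2
Walk LF starting at row 4, prepending L[row]:
  step 1: row=4, L[4]='$', prepend. Next row=LF[4]=0
  step 2: row=0, L[0]='a', prepend. Next row=LF[0]=1
  step 3: row=1, L[1]='m', prepend. Next row=LF[1]=5
  step 4: row=5, L[5]='a', prepend. Next row=LF[5]=2
  step 5: row=2, L[2]='l', prepend. Next row=LF[2]=3
  step 6: row=3, L[3]='l', prepend. Next row=LF[3]=4
Reversed output: llama$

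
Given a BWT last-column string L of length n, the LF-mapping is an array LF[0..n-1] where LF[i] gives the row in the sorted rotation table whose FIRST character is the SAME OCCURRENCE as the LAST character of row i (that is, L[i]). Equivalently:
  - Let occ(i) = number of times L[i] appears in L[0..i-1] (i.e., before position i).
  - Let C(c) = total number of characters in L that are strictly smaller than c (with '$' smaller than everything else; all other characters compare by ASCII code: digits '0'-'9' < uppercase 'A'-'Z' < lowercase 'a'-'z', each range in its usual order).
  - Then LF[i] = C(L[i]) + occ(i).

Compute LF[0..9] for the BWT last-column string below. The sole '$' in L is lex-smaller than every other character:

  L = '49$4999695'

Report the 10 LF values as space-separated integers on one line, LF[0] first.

Char counts: '$':1, '4':2, '5':1, '6':1, '9':5
C (first-col start): C('$')=0, C('4')=1, C('5')=3, C('6')=4, C('9')=5
L[0]='4': occ=0, LF[0]=C('4')+0=1+0=1
L[1]='9': occ=0, LF[1]=C('9')+0=5+0=5
L[2]='$': occ=0, LF[2]=C('$')+0=0+0=0
L[3]='4': occ=1, LF[3]=C('4')+1=1+1=2
L[4]='9': occ=1, LF[4]=C('9')+1=5+1=6
L[5]='9': occ=2, LF[5]=C('9')+2=5+2=7
L[6]='9': occ=3, LF[6]=C('9')+3=5+3=8
L[7]='6': occ=0, LF[7]=C('6')+0=4+0=4
L[8]='9': occ=4, LF[8]=C('9')+4=5+4=9
L[9]='5': occ=0, LF[9]=C('5')+0=3+0=3

Answer: 1 5 0 2 6 7 8 4 9 3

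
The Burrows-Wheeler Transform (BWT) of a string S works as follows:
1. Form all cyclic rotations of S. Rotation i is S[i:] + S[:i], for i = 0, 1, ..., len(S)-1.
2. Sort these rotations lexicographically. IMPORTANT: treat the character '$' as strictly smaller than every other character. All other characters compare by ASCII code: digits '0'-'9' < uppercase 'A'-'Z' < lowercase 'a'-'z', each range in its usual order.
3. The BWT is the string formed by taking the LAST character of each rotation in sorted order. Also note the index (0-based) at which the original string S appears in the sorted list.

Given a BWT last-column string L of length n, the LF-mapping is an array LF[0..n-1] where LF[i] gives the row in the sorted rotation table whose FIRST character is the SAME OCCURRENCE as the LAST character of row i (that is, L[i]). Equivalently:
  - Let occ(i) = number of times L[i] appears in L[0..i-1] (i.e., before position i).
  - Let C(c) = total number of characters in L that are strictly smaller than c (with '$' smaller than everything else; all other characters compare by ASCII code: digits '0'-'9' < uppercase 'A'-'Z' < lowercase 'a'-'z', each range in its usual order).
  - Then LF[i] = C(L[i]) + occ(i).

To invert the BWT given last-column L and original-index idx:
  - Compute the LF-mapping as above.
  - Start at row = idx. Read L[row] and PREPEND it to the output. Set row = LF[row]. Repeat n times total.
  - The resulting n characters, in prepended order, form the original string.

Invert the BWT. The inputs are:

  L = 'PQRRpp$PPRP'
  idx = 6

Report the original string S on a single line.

Answer: RPRPRpPpQP$

Derivation:
LF mapping: 1 5 6 7 9 10 0 2 3 8 4
Walk LF starting at row 6, prepending L[row]:
  step 1: row=6, L[6]='$', prepend. Next row=LF[6]=0
  step 2: row=0, L[0]='P', prepend. Next row=LF[0]=1
  step 3: row=1, L[1]='Q', prepend. Next row=LF[1]=5
  step 4: row=5, L[5]='p', prepend. Next row=LF[5]=10
  step 5: row=10, L[10]='P', prepend. Next row=LF[10]=4
  step 6: row=4, L[4]='p', prepend. Next row=LF[4]=9
  step 7: row=9, L[9]='R', prepend. Next row=LF[9]=8
  step 8: row=8, L[8]='P', prepend. Next row=LF[8]=3
  step 9: row=3, L[3]='R', prepend. Next row=LF[3]=7
  step 10: row=7, L[7]='P', prepend. Next row=LF[7]=2
  step 11: row=2, L[2]='R', prepend. Next row=LF[2]=6
Reversed output: RPRPRpPpQP$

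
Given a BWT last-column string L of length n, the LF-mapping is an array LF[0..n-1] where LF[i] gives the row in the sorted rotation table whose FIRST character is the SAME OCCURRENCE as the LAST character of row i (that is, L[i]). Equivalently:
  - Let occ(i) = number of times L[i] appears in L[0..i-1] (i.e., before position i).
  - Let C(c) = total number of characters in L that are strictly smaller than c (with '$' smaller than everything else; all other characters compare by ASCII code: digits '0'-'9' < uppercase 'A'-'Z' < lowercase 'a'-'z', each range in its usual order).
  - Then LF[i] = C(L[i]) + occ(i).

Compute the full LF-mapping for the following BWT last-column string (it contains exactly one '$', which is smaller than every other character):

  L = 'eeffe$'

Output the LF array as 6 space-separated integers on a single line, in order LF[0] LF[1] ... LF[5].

Answer: 1 2 4 5 3 0

Derivation:
Char counts: '$':1, 'e':3, 'f':2
C (first-col start): C('$')=0, C('e')=1, C('f')=4
L[0]='e': occ=0, LF[0]=C('e')+0=1+0=1
L[1]='e': occ=1, LF[1]=C('e')+1=1+1=2
L[2]='f': occ=0, LF[2]=C('f')+0=4+0=4
L[3]='f': occ=1, LF[3]=C('f')+1=4+1=5
L[4]='e': occ=2, LF[4]=C('e')+2=1+2=3
L[5]='$': occ=0, LF[5]=C('$')+0=0+0=0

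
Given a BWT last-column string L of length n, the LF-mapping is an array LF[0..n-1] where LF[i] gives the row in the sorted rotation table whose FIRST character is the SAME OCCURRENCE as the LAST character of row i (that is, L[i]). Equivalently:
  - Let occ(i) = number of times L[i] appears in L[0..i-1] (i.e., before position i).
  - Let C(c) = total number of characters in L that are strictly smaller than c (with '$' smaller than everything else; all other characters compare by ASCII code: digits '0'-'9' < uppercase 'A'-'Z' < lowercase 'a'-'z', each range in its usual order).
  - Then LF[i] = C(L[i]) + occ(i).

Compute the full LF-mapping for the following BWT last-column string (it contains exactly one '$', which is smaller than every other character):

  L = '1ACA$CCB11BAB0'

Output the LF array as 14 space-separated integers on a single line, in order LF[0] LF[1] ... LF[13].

Answer: 2 5 11 6 0 12 13 8 3 4 9 7 10 1

Derivation:
Char counts: '$':1, '0':1, '1':3, 'A':3, 'B':3, 'C':3
C (first-col start): C('$')=0, C('0')=1, C('1')=2, C('A')=5, C('B')=8, C('C')=11
L[0]='1': occ=0, LF[0]=C('1')+0=2+0=2
L[1]='A': occ=0, LF[1]=C('A')+0=5+0=5
L[2]='C': occ=0, LF[2]=C('C')+0=11+0=11
L[3]='A': occ=1, LF[3]=C('A')+1=5+1=6
L[4]='$': occ=0, LF[4]=C('$')+0=0+0=0
L[5]='C': occ=1, LF[5]=C('C')+1=11+1=12
L[6]='C': occ=2, LF[6]=C('C')+2=11+2=13
L[7]='B': occ=0, LF[7]=C('B')+0=8+0=8
L[8]='1': occ=1, LF[8]=C('1')+1=2+1=3
L[9]='1': occ=2, LF[9]=C('1')+2=2+2=4
L[10]='B': occ=1, LF[10]=C('B')+1=8+1=9
L[11]='A': occ=2, LF[11]=C('A')+2=5+2=7
L[12]='B': occ=2, LF[12]=C('B')+2=8+2=10
L[13]='0': occ=0, LF[13]=C('0')+0=1+0=1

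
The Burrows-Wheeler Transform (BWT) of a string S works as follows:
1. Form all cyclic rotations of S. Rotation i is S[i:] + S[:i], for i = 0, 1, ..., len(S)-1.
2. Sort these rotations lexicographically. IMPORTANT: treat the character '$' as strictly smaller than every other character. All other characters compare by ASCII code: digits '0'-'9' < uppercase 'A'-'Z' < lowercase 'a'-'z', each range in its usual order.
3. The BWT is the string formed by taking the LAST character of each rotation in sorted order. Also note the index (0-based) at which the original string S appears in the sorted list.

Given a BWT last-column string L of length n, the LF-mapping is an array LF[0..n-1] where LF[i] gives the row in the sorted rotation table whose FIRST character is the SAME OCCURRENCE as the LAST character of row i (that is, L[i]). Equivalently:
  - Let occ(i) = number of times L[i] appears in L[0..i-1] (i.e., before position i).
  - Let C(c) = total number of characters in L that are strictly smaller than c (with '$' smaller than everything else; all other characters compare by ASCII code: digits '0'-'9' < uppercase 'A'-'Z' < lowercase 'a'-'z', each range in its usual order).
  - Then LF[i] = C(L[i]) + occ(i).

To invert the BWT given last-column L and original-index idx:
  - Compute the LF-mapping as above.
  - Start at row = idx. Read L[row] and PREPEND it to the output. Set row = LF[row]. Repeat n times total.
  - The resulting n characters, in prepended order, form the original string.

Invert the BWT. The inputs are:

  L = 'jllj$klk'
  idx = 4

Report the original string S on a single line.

LF mapping: 1 5 6 2 0 3 7 4
Walk LF starting at row 4, prepending L[row]:
  step 1: row=4, L[4]='$', prepend. Next row=LF[4]=0
  step 2: row=0, L[0]='j', prepend. Next row=LF[0]=1
  step 3: row=1, L[1]='l', prepend. Next row=LF[1]=5
  step 4: row=5, L[5]='k', prepend. Next row=LF[5]=3
  step 5: row=3, L[3]='j', prepend. Next row=LF[3]=2
  step 6: row=2, L[2]='l', prepend. Next row=LF[2]=6
  step 7: row=6, L[6]='l', prepend. Next row=LF[6]=7
  step 8: row=7, L[7]='k', prepend. Next row=LF[7]=4
Reversed output: klljklj$

Answer: klljklj$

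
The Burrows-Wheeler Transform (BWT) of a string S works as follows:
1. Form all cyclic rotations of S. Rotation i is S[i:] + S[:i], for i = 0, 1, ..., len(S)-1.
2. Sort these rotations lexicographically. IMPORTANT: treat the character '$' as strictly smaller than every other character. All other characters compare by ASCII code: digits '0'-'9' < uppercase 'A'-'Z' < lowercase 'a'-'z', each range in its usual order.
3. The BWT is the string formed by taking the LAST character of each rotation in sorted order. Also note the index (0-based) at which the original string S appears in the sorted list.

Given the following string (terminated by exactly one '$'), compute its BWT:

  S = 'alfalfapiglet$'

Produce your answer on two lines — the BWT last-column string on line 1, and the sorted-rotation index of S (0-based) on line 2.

Answer: t$fflllipgaaae
1

Derivation:
All 14 rotations (rotation i = S[i:]+S[:i]):
  rot[0] = alfalfapiglet$
  rot[1] = lfalfapiglet$a
  rot[2] = falfapiglet$al
  rot[3] = alfapiglet$alf
  rot[4] = lfapiglet$alfa
  rot[5] = fapiglet$alfal
  rot[6] = apiglet$alfalf
  rot[7] = piglet$alfalfa
  rot[8] = iglet$alfalfap
  rot[9] = glet$alfalfapi
  rot[10] = let$alfalfapig
  rot[11] = et$alfalfapigl
  rot[12] = t$alfalfapigle
  rot[13] = $alfalfapiglet
Sorted (with $ < everything):
  sorted[0] = $alfalfapiglet  (last char: 't')
  sorted[1] = alfalfapiglet$  (last char: '$')
  sorted[2] = alfapiglet$alf  (last char: 'f')
  sorted[3] = apiglet$alfalf  (last char: 'f')
  sorted[4] = et$alfalfapigl  (last char: 'l')
  sorted[5] = falfapiglet$al  (last char: 'l')
  sorted[6] = fapiglet$alfal  (last char: 'l')
  sorted[7] = glet$alfalfapi  (last char: 'i')
  sorted[8] = iglet$alfalfap  (last char: 'p')
  sorted[9] = let$alfalfapig  (last char: 'g')
  sorted[10] = lfalfapiglet$a  (last char: 'a')
  sorted[11] = lfapiglet$alfa  (last char: 'a')
  sorted[12] = piglet$alfalfa  (last char: 'a')
  sorted[13] = t$alfalfapigle  (last char: 'e')
Last column: t$fflllipgaaae
Original string S is at sorted index 1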